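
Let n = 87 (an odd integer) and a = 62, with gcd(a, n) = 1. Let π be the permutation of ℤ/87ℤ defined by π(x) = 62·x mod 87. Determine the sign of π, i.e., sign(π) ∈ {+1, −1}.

Orbit of 16 under x↦62x: [16, 35, 82, 38, 7, 86, 25]… (length divides ord_87(62)).
π_62 has 8 disjoint cycles with lengths [14, 14, 14, 14, 14, 14, 2, 1] on {0,…,86}.
n − c = 87 − 8 = 79; sign = (−1)^79 = -1.
(62|87)_J = -1 (Zolotarev's lemma cross-check).

-1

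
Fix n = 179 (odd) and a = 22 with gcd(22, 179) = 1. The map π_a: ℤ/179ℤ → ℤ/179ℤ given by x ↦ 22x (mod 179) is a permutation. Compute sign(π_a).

Trace 83: π^k(83) = [83, 36, 76, 61, 89, 168, 116] for k=0..6.
Cycle lengths of π_22 on ℤ/179ℤ: [89, 89, 1]; 3 cycles in total.
Σ(ℓ_i−1) = 179−3 = 176; sign = (−1)^176 = +1.
(22|179)_J = +1 (Zolotarev's lemma cross-check).

+1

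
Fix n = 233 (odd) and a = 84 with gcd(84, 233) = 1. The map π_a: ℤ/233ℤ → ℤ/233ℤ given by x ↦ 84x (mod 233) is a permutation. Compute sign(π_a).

Orbit of 214 under x↦84x: [214, 35, 144, 213, 184, 78, 28]… (length divides ord_233(84)).
Cycle lengths of π_84 on ℤ/233ℤ: [232, 1]; 2 cycles in total.
2 cycles on 233: each ℓ→(−1)^(ℓ−1), product (−1)^231 = -1.

-1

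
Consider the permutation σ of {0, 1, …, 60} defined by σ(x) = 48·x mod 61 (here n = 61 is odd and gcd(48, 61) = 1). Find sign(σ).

Trace 47: π^k(47) = [47, 60, 13, 14, 1, 48] for k=0..5.
11 cycles of lengths [6, 6, 6, 6, 6, 6, 6, 6, 6, 6, 1].
Σ(ℓ_i−1) = 61−11 = 50; sign = (−1)^50 = +1.
Zolotarev: (48|61) = +1, matching the cycle-count sign.

+1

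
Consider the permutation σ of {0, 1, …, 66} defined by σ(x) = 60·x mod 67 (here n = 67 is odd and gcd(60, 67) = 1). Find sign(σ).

Trace 26: π^k(26) = [26, 19, 1, 60, 49, 59, 56] for k=0..6.
3 cycles of lengths [33, 33, 1].
With 3 cycles on 67 points, sign = (−1)^{67−3} = +1.

+1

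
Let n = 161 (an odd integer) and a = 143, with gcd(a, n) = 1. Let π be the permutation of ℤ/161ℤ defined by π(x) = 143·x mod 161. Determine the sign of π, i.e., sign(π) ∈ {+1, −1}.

+1

Trace 142: π^k(142) = [142, 20, 123, 40, 85, 80, 9] for k=0..6.
Cycle type of π: 66×2 + 22 + 6 + 1; total 5 cycles.
With 5 cycles on 161 points, sign = (−1)^{161−5} = +1.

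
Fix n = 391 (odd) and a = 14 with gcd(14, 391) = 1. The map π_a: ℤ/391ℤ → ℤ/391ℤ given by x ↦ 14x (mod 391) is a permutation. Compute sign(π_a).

Orbit of 343 under x↦14x: [343, 110, 367, 55, 379, 223, 385]… (length divides ord_391(14)).
Cycle lengths of π_14 on ℤ/391ℤ: [176, 176, 22, 16, 1]; 5 cycles in total.
n − c = 391 − 5 = 386; sign = (−1)^386 = +1.

+1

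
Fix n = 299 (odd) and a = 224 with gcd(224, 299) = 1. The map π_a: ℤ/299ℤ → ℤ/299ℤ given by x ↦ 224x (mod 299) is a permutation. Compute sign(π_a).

-1

Orbit of 53 under x↦224x: [53, 211, 22, 144, 263, 9, 222]… (length divides ord_299(224)).
π_224 has 10 disjoint cycles with lengths [66, 66, 66, 66, 22, 3, 3, 3, 3, 1] on {0,…,298}.
299 − 10 = 289 transpositions; sign(π) = (−1)^289 = -1.
Zolotarev: (224|299) = -1, matching the cycle-count sign.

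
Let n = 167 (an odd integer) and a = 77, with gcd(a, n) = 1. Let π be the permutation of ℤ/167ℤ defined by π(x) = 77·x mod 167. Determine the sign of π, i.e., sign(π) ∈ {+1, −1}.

+1

Orbit of 32 under x↦77x: [32, 126, 16, 63, 8, 115, 4]… (length divides ord_167(77)).
3 cycles of lengths [83, 83, 1].
167 − 3 = 164 transpositions; sign(π) = (−1)^164 = +1.
Zolotarev: (77|167) = +1, matching the cycle-count sign.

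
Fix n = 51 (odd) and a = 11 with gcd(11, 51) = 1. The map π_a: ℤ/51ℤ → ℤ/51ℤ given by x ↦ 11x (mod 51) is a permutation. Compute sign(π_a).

+1

Trace 1: π^k(1) = [1, 11, 19, 5, 4, 44, 25] for k=0..6.
Decompose π into cycles: lengths [16, 16, 16, 2, 1] (5 cycles, including the fixed point 0).
n − c = 51 − 5 = 46; sign = (−1)^46 = +1.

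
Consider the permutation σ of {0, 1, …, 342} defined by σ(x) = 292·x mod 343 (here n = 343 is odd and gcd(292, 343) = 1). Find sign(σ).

-1

Start at x=195: 195 → 2 → 241 → 57 → 180 → 81 → 328 → … (one orbit).
Cycle lengths of π_292 on ℤ/343ℤ: [294, 42, 6, 1]; 4 cycles in total.
n − c = 343 − 4 = 339; sign = (−1)^339 = -1.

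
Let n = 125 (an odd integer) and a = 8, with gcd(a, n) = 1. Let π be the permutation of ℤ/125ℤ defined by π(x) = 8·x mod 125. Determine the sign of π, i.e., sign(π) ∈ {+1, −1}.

Start at x=39: 39 → 62 → 121 → 93 → 119 → 77 → 116 → … (one orbit).
The orbit structure of x ↦ 8x mod 125: 4 orbits of sizes [100, 20, 4, 1].
n − c = 125 − 4 = 121; sign = (−1)^121 = -1.
Zolotarev: (8|125) = -1, matching the cycle-count sign.

-1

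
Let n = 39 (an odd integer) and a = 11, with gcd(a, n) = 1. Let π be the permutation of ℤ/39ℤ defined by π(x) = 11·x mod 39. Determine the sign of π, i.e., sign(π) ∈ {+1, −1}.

Trace 20: π^k(20) = [20, 25, 2, 22, 8, 10, 32] for k=0..6.
π_11 has 5 disjoint cycles with lengths [12, 12, 12, 2, 1] on {0,…,38}.
n − c = 39 − 5 = 34; sign = (−1)^34 = +1.
Via Zolotarev, sign(π_{11}) = (11|39) = +1.

+1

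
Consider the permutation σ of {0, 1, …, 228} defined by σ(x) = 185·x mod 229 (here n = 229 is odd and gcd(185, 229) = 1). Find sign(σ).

+1

Start at x=44: 44 → 125 → 225 → 176 → 42 → 213 → 17 → … (one orbit).
7 cycles of lengths [38, 38, 38, 38, 38, 38, 1].
sign(π) = (−1)^{n − #cycles} = (−1)^{229−7} = (−1)^222 = +1.
Check: (185/229) = +1 by Zolotarev.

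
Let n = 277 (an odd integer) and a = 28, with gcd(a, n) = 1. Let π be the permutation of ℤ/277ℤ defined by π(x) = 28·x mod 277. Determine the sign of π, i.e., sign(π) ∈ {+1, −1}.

Start at x=207: 207 → 256 → 243 → 156 → 213 → 147 → 238 → … (one orbit).
Cycle lengths of π_28 on ℤ/277ℤ: [69, 69, 69, 69, 1]; 5 cycles in total.
5 cycles on 277: each ℓ→(−1)^(ℓ−1), product (−1)^272 = +1.
(28|277)_J = +1 (Zolotarev's lemma cross-check).

+1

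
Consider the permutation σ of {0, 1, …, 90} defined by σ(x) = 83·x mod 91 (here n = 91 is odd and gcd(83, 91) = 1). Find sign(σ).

Trace 34: π^k(34) = [34, 1, 83, 64] for k=0..3.
25 cycles of lengths [4, 4, 4, 4, 4, 4, 4, 4, 4, 4, 4, 4, 4, 4, 4, 4, 4, 4, 4, 4, 4, 2, 2, 2, 1].
25 cycles on 91: each ℓ→(−1)^(ℓ−1), product (−1)^66 = +1.

+1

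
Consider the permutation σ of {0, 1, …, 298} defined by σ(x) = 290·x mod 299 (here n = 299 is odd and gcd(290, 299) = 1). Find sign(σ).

Orbit of 133 under x↦290x: [133, 298, 9, 218, 131, 17, 146]… (length divides ord_299(290)).
The orbit structure of x ↦ 290x mod 299: 8 orbits of sizes [66, 66, 66, 66, 22, 6, 6, 1].
sign(π) = (−1)^{n − #cycles} = (−1)^{299−8} = (−1)^291 = -1.
Zolotarev: (290|299) = -1, matching the cycle-count sign.

-1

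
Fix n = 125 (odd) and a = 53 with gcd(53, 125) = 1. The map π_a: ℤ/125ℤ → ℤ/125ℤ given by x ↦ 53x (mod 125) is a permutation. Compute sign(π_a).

-1

Start at x=14: 14 → 117 → 76 → 28 → 109 → 27 → 56 → … (one orbit).
4 cycles of lengths [100, 20, 4, 1].
n − c = 125 − 4 = 121; sign = (−1)^121 = -1.
Zolotarev: (53|125) = -1, matching the cycle-count sign.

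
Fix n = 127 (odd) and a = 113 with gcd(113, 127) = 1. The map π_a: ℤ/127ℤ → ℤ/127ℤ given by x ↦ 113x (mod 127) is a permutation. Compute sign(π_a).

Start at x=103: 103 → 82 → 122 → 70 → 36 → 4 → 71 → … (one orbit).
Cycle lengths of π_113 on ℤ/127ℤ: [63, 63, 1]; 3 cycles in total.
Σ(ℓ_i−1) = 127−3 = 124; sign = (−1)^124 = +1.

+1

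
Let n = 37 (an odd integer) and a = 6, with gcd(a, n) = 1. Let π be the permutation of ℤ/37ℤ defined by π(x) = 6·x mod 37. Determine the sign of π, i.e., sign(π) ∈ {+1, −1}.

-1

Trace 36: π^k(36) = [36, 31, 1, 6] for k=0..3.
π_6 has 10 disjoint cycles with lengths [4, 4, 4, 4, 4, 4, 4, 4, 4, 1] on {0,…,36}.
37 − 10 = 27 transpositions; sign(π) = (−1)^27 = -1.
The Jacobi symbol (6|37) = -1 (Zolotarev) agrees.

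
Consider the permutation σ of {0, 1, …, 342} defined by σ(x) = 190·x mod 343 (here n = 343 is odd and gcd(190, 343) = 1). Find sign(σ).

+1

Orbit of 281 under x↦190x: [281, 225, 218, 260, 8, 148, 337]… (length divides ord_343(190)).
Decompose π into cycles: lengths [49, 49, 49, 49, 49, 49, 7, 7, 7, 7, 7, 7, 1, 1, 1, 1, 1, 1, 1] (19 cycles, including the fixed point 0).
With 19 cycles on 343 points, sign = (−1)^{343−19} = +1.
Via Zolotarev, sign(π_{190}) = (190|343) = +1.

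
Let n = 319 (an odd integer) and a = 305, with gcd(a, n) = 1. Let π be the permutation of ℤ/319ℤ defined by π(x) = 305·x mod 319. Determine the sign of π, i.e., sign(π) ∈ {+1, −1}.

Orbit of 190 under x↦305x: [190, 211, 236, 205, 1, 305, 196]… (length divides ord_319(305)).
5 cycles of lengths [140, 140, 28, 10, 1].
Σ(ℓ_i−1) = 319−5 = 314; sign = (−1)^314 = +1.
Via Zolotarev, sign(π_{305}) = (305|319) = +1.

+1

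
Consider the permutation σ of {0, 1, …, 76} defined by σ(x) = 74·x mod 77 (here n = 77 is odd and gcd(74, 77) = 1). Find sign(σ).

-1

Trace 2: π^k(2) = [2, 71, 18, 23, 8, 53, 72] for k=0..6.
Cycle type of π: 30×2 + 10 + 3×2 + 1; total 6 cycles.
sign(π) = (−1)^{n − #cycles} = (−1)^{77−6} = (−1)^71 = -1.
(74|77)_J = -1 (Zolotarev's lemma cross-check).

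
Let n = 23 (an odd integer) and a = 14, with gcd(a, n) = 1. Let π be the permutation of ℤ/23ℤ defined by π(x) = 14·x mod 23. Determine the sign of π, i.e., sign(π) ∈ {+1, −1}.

Start at x=16: 16 → 17 → 8 → 20 → 4 → 10 → 2 → … (one orbit).
Cycle type of π: 22 + 1; total 2 cycles.
sign(π) = (−1)^{n − #cycles} = (−1)^{23−2} = (−1)^21 = -1.

-1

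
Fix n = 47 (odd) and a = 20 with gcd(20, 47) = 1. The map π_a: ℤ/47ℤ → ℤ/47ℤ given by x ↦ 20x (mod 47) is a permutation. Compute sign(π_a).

Start at x=18: 18 → 31 → 9 → 39 → 28 → 43 → 14 → … (one orbit).
2 cycles of lengths [46, 1].
n − c = 47 − 2 = 45; sign = (−1)^45 = -1.

-1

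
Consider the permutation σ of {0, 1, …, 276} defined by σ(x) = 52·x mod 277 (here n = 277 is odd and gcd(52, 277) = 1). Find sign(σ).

Trace 203: π^k(203) = [203, 30, 175, 236, 84, 213, 273] for k=0..6.
Cycle type of π: 23×12 + 1; total 13 cycles.
13 cycles on 277: each ℓ→(−1)^(ℓ−1), product (−1)^264 = +1.
Via Zolotarev, sign(π_{52}) = (52|277) = +1.

+1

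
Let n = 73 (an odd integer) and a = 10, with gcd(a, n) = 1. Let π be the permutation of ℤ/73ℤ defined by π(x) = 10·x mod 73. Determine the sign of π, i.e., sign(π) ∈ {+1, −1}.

-1

Start at x=1: 1 → 10 → 27 → 51 → 72 → 63 → 46 → … (one orbit).
Cycle type of π: 8×9 + 1; total 10 cycles.
sign(π) = (−1)^{n − #cycles} = (−1)^{73−10} = (−1)^63 = -1.
Check: (10/73) = -1 by Zolotarev.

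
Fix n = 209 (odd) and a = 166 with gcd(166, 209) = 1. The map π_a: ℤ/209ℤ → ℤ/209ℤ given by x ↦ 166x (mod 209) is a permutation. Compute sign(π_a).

-1

Start at x=89: 89 → 144 → 78 → 199 → 12 → 111 → 34 → … (one orbit).
Decompose π into cycles: lengths [18, 18, 18, 18, 18, 18, 18, 18, 18, 18, 18, 1, 1, 1, 1, 1, 1, 1, 1, 1, 1, 1] (22 cycles, including the fixed point 0).
22 cycles on 209: each ℓ→(−1)^(ℓ−1), product (−1)^187 = -1.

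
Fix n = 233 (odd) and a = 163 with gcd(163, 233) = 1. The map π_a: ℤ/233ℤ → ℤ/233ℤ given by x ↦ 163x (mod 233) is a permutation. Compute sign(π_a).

-1

Orbit of 12 under x↦163x: [12, 92, 84, 178, 122, 81, 155]… (length divides ord_233(163)).
Decompose π into cycles: lengths [232, 1] (2 cycles, including the fixed point 0).
sign(π) = (−1)^{n − #cycles} = (−1)^{233−2} = (−1)^231 = -1.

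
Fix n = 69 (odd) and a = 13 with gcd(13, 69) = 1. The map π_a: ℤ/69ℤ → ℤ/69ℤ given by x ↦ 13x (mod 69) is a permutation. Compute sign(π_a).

+1

Start at x=49: 49 → 16 → 1 → 13 → 31 → 58 → 64 → … (one orbit).
The orbit structure of x ↦ 13x mod 69: 9 orbits of sizes [11, 11, 11, 11, 11, 11, 1, 1, 1].
With 9 cycles on 69 points, sign = (−1)^{69−9} = +1.
(13|69)_J = +1 (Zolotarev's lemma cross-check).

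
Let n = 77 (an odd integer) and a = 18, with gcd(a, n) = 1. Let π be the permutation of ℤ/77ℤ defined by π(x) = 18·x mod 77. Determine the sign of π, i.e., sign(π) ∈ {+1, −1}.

Trace 30: π^k(30) = [30, 1, 18, 16, 57, 25, 65] for k=0..6.
The orbit structure of x ↦ 18x mod 77: 6 orbits of sizes [30, 30, 10, 3, 3, 1].
With 6 cycles on 77 points, sign = (−1)^{77−6} = -1.

-1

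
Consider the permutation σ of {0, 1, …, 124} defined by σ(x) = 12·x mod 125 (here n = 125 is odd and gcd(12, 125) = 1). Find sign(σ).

Orbit of 11 under x↦12x: [11, 7, 84, 8, 96, 27, 74]… (length divides ord_125(12)).
The orbit structure of x ↦ 12x mod 125: 4 orbits of sizes [100, 20, 4, 1].
sign(π) = (−1)^{n − #cycles} = (−1)^{125−4} = (−1)^121 = -1.
Zolotarev: (12|125) = -1, matching the cycle-count sign.

-1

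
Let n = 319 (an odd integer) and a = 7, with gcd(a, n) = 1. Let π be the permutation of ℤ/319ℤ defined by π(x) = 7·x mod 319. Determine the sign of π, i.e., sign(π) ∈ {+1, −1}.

Trace 233: π^k(233) = [233, 36, 252, 169, 226, 306, 228] for k=0..6.
Cycle lengths of π_7 on ℤ/319ℤ: [70, 70, 70, 70, 10, 7, 7, 7, 7, 1]; 10 cycles in total.
319 − 10 = 309 transpositions; sign(π) = (−1)^309 = -1.
(7|319)_J = -1 (Zolotarev's lemma cross-check).

-1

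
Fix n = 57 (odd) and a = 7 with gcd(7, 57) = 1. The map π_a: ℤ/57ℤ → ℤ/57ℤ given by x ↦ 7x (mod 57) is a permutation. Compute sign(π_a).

+1

Start at x=1: 1 → 7 → 49 → 1 (one orbit).
Decompose π into cycles: lengths [3, 3, 3, 3, 3, 3, 3, 3, 3, 3, 3, 3, 3, 3, 3, 3, 3, 3, 1, 1, 1] (21 cycles, including the fixed point 0).
57 − 21 = 36 transpositions; sign(π) = (−1)^36 = +1.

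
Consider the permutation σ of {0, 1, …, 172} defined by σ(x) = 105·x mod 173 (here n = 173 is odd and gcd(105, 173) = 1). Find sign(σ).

-1

Trace 75: π^k(75) = [75, 90, 108, 95, 114, 33, 5] for k=0..6.
The orbit structure of x ↦ 105x mod 173: 2 orbits of sizes [172, 1].
n − c = 173 − 2 = 171; sign = (−1)^171 = -1.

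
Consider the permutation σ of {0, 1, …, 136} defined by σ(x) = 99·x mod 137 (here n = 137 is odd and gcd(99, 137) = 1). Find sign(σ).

Start at x=73: 73 → 103 → 59 → 87 → 119 → 136 → 38 → … (one orbit).
The orbit structure of x ↦ 99x mod 137: 5 orbits of sizes [34, 34, 34, 34, 1].
5 cycles on 137: each ℓ→(−1)^(ℓ−1), product (−1)^132 = +1.

+1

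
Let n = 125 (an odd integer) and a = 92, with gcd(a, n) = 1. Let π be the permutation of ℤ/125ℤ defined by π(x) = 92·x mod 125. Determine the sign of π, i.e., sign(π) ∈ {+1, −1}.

Start at x=31: 31 → 102 → 9 → 78 → 51 → 67 → 39 → … (one orbit).
Cycle lengths of π_92 on ℤ/125ℤ: [100, 20, 4, 1]; 4 cycles in total.
Σ(ℓ_i−1) = 125−4 = 121; sign = (−1)^121 = -1.

-1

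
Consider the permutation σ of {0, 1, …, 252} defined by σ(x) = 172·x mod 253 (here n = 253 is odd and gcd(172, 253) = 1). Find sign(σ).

+1

Start at x=175: 175 → 246 → 61 → 119 → 228 → 1 → 172 → … (one orbit).
Decompose π into cycles: lengths [110, 110, 22, 10, 1] (5 cycles, including the fixed point 0).
5 cycles on 253: each ℓ→(−1)^(ℓ−1), product (−1)^248 = +1.
Zolotarev: (172|253) = +1, matching the cycle-count sign.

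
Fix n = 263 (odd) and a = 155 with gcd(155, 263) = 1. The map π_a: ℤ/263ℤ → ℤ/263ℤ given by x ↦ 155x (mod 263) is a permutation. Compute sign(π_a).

-1

Trace 194: π^k(194) = [194, 88, 227, 206, 107, 16, 113] for k=0..6.
Cycle type of π: 262 + 1; total 2 cycles.
263 − 2 = 261 transpositions; sign(π) = (−1)^261 = -1.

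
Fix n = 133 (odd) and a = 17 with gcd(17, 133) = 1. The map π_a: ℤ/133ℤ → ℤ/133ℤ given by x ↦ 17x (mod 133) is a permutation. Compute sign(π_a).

Trace 17: π^k(17) = [17, 23, 125, 130, 82, 64, 24] for k=0..6.
10 cycles of lengths [18, 18, 18, 18, 18, 18, 9, 9, 6, 1].
With 10 cycles on 133 points, sign = (−1)^{133−10} = -1.

-1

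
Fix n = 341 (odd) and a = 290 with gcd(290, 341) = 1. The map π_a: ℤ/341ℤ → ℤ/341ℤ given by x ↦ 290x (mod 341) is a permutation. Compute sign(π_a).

Trace 229: π^k(229) = [229, 256, 243, 224, 170, 196, 234] for k=0..6.
Decompose π into cycles: lengths [30, 30, 30, 30, 30, 30, 30, 30, 30, 30, 30, 5, 5, 1] (14 cycles, including the fixed point 0).
14 cycles on 341: each ℓ→(−1)^(ℓ−1), product (−1)^327 = -1.

-1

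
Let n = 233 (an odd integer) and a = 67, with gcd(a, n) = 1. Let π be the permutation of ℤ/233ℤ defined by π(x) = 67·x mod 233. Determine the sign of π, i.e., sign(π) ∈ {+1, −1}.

Trace 36: π^k(36) = [36, 82, 135, 191, 215, 192, 49] for k=0..6.
Cycle type of π: 232 + 1; total 2 cycles.
233 − 2 = 231 transpositions; sign(π) = (−1)^231 = -1.
The Jacobi symbol (67|233) = -1 (Zolotarev) agrees.

-1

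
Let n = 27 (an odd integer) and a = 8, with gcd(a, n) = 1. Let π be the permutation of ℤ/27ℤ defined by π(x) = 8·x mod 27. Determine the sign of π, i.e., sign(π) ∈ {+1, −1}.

-1

Orbit of 19 under x↦8x: [19, 17, 1, 8, 10, 26]… (length divides ord_27(8)).
Cycle type of π: 6×3 + 2×4 + 1; total 8 cycles.
n − c = 27 − 8 = 19; sign = (−1)^19 = -1.
(8|27)_J = -1 (Zolotarev's lemma cross-check).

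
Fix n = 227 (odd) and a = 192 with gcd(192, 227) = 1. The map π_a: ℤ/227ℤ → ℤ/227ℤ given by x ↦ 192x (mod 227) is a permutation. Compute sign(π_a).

Trace 10: π^k(10) = [10, 104, 219, 53, 188, 3, 122] for k=0..6.
π_192 has 3 disjoint cycles with lengths [113, 113, 1] on {0,…,226}.
With 3 cycles on 227 points, sign = (−1)^{227−3} = +1.
(192|227)_J = +1 (Zolotarev's lemma cross-check).

+1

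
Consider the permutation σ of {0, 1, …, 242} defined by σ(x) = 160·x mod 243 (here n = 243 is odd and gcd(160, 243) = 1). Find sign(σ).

Orbit of 49 under x↦160x: [49, 64, 34, 94, 217, 214, 220]… (length divides ord_243(160)).
Decompose π into cycles: lengths [81, 81, 27, 27, 9, 9, 3, 3, 1, 1, 1] (11 cycles, including the fixed point 0).
sign(π) = (−1)^{n − #cycles} = (−1)^{243−11} = (−1)^232 = +1.
The Jacobi symbol (160|243) = +1 (Zolotarev) agrees.

+1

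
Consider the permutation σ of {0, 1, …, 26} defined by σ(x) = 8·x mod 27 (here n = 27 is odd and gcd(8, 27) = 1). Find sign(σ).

-1

Start at x=10: 10 → 26 → 19 → 17 → 1 → 8 → 10 (one orbit).
Cycle lengths of π_8 on ℤ/27ℤ: [6, 6, 6, 2, 2, 2, 2, 1]; 8 cycles in total.
sign(π) = (−1)^{n − #cycles} = (−1)^{27−8} = (−1)^19 = -1.
Zolotarev: (8|27) = -1, matching the cycle-count sign.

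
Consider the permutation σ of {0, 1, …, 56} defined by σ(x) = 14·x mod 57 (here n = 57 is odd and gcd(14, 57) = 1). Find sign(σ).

Orbit of 53 under x↦14x: [53, 1, 14, 25, 8, 55, 29]… (length divides ord_57(14)).
π_14 has 5 disjoint cycles with lengths [18, 18, 18, 2, 1] on {0,…,56}.
n − c = 57 − 5 = 52; sign = (−1)^52 = +1.
(14|57)_J = +1 (Zolotarev's lemma cross-check).

+1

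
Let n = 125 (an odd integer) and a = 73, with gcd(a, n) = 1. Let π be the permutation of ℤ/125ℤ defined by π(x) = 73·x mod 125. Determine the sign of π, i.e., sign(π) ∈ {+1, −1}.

-1

Trace 121: π^k(121) = [121, 83, 59, 57, 36, 3, 94] for k=0..6.
Cycle lengths of π_73 on ℤ/125ℤ: [100, 20, 4, 1]; 4 cycles in total.
4 cycles on 125: each ℓ→(−1)^(ℓ−1), product (−1)^121 = -1.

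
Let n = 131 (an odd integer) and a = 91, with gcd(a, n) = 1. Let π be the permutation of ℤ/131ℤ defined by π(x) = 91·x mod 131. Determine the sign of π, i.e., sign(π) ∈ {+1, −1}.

+1

Start at x=36: 36 → 1 → 91 → 28 → 59 → 129 → 80 → … (one orbit).
The orbit structure of x ↦ 91x mod 131: 3 orbits of sizes [65, 65, 1].
3 cycles on 131: each ℓ→(−1)^(ℓ−1), product (−1)^128 = +1.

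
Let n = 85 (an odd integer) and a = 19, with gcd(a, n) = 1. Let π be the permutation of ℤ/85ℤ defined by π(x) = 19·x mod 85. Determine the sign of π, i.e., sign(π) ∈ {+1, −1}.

+1

Orbit of 81 under x↦19x: [81, 9, 1, 19, 21, 59, 16]… (length divides ord_85(19)).
The orbit structure of x ↦ 19x mod 85: 13 orbits of sizes [8, 8, 8, 8, 8, 8, 8, 8, 8, 8, 2, 2, 1].
85 − 13 = 72 transpositions; sign(π) = (−1)^72 = +1.
Zolotarev: (19|85) = +1, matching the cycle-count sign.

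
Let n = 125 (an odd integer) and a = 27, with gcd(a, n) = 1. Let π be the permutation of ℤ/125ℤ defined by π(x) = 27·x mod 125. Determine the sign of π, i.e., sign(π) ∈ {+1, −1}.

Orbit of 104 under x↦27x: [104, 58, 66, 32, 114, 78, 106]… (length divides ord_125(27)).
4 cycles of lengths [100, 20, 4, 1].
Σ(ℓ_i−1) = 125−4 = 121; sign = (−1)^121 = -1.
The Jacobi symbol (27|125) = -1 (Zolotarev) agrees.

-1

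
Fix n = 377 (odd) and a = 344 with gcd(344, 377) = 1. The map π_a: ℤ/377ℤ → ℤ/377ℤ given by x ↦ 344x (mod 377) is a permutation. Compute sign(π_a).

-1

Start at x=257: 257 → 190 → 139 → 314 → 194 → 7 → 146 → … (one orbit).
Cycle lengths of π_344 on ℤ/377ℤ: [84, 84, 84, 84, 12, 7, 7, 7, 7, 1]; 10 cycles in total.
Σ(ℓ_i−1) = 377−10 = 367; sign = (−1)^367 = -1.
Check: (344/377) = -1 by Zolotarev.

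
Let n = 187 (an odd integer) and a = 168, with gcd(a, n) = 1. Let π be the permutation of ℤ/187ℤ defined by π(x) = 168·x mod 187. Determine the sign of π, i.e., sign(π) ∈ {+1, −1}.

Start at x=93: 93 → 103 → 100 → 157 → 9 → 16 → 70 → … (one orbit).
Cycle type of π: 40×4 + 8×2 + 5×2 + 1; total 9 cycles.
187 − 9 = 178 transpositions; sign(π) = (−1)^178 = +1.

+1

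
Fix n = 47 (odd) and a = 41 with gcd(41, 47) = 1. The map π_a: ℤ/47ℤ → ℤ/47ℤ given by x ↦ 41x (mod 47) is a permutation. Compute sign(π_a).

Trace 11: π^k(11) = [11, 28, 20, 21, 15, 4, 23] for k=0..6.
π_41 has 2 disjoint cycles with lengths [46, 1] on {0,…,46}.
Σ(ℓ_i−1) = 47−2 = 45; sign = (−1)^45 = -1.

-1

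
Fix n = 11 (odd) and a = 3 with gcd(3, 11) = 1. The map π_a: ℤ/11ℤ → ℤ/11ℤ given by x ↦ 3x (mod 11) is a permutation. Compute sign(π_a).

Start at x=9: 9 → 5 → 4 → 1 → 3 → 9 (one orbit).
The orbit structure of x ↦ 3x mod 11: 3 orbits of sizes [5, 5, 1].
11 − 3 = 8 transpositions; sign(π) = (−1)^8 = +1.
(3|11)_J = +1 (Zolotarev's lemma cross-check).

+1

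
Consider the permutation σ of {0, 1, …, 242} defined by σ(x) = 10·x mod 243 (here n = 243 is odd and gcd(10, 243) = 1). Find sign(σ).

Trace 118: π^k(118) = [118, 208, 136, 145, 235, 163, 172] for k=0..6.
Cycle lengths of π_10 on ℤ/243ℤ: [27, 27, 27, 27, 27, 27, 9, 9, 9, 9, 9, 9, 3, 3, 3, 3, 3, 3, 1, 1, 1, 1, 1, 1, 1, 1, 1]; 27 cycles in total.
n − c = 243 − 27 = 216; sign = (−1)^216 = +1.
Zolotarev: (10|243) = +1, matching the cycle-count sign.

+1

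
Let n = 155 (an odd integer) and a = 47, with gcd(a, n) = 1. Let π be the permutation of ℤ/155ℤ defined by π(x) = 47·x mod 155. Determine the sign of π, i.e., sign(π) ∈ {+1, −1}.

-1

Trace 4: π^k(4) = [4, 33, 1, 47, 39, 128, 126] for k=0..6.
Cycle lengths of π_47 on ℤ/155ℤ: [20, 20, 20, 20, 20, 20, 5, 5, 5, 5, 5, 5, 4, 1]; 14 cycles in total.
155 − 14 = 141 transpositions; sign(π) = (−1)^141 = -1.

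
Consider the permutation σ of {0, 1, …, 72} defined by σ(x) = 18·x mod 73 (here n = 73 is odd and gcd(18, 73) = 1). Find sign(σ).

+1

Orbit of 64 under x↦18x: [64, 57, 4, 72, 55, 41, 8]… (length divides ord_73(18)).
π_18 has 5 disjoint cycles with lengths [18, 18, 18, 18, 1] on {0,…,72}.
5 cycles on 73: each ℓ→(−1)^(ℓ−1), product (−1)^68 = +1.
Zolotarev: (18|73) = +1, matching the cycle-count sign.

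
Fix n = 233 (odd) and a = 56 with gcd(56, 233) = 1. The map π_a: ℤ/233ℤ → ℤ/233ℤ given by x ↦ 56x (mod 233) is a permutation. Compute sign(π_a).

Trace 4: π^k(4) = [4, 224, 195, 202, 128, 178, 182] for k=0..6.
Cycle lengths of π_56 on ℤ/233ℤ: [116, 116, 1]; 3 cycles in total.
3 cycles on 233: each ℓ→(−1)^(ℓ−1), product (−1)^230 = +1.
Zolotarev: (56|233) = +1, matching the cycle-count sign.

+1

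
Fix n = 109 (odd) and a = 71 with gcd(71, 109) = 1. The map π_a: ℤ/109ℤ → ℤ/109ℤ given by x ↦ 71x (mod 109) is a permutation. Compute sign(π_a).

Orbit of 34 under x↦71x: [34, 16, 46, 105, 43, 1, 71]… (length divides ord_109(71)).
Cycle type of π: 18×6 + 1; total 7 cycles.
Σ(ℓ_i−1) = 109−7 = 102; sign = (−1)^102 = +1.
The Jacobi symbol (71|109) = +1 (Zolotarev) agrees.

+1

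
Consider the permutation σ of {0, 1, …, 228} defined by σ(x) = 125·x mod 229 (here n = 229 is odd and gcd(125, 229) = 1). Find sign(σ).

Start at x=17: 17 → 64 → 214 → 186 → 121 → 11 → 1 → … (one orbit).
7 cycles of lengths [38, 38, 38, 38, 38, 38, 1].
n − c = 229 − 7 = 222; sign = (−1)^222 = +1.
Check: (125/229) = +1 by Zolotarev.

+1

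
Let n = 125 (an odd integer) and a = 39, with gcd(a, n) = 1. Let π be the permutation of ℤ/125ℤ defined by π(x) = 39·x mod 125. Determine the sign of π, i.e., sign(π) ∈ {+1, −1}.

Orbit of 86 under x↦39x: [86, 104, 56, 59, 51, 114, 71]… (length divides ord_125(39)).
7 cycles of lengths [50, 50, 10, 10, 2, 2, 1].
sign(π) = (−1)^{n − #cycles} = (−1)^{125−7} = (−1)^118 = +1.
Zolotarev: (39|125) = +1, matching the cycle-count sign.

+1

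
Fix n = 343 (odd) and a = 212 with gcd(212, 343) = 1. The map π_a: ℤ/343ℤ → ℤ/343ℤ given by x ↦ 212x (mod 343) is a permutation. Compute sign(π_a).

+1

Trace 79: π^k(79) = [79, 284, 183, 37, 298, 64, 191] for k=0..6.
Cycle type of π: 147×2 + 21×2 + 3×2 + 1; total 7 cycles.
Σ(ℓ_i−1) = 343−7 = 336; sign = (−1)^336 = +1.
Zolotarev: (212|343) = +1, matching the cycle-count sign.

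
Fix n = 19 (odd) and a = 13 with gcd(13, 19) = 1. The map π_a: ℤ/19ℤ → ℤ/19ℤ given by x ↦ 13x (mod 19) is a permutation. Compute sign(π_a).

Orbit of 5 under x↦13x: [5, 8, 9, 3, 1, 13, 17]… (length divides ord_19(13)).
Decompose π into cycles: lengths [18, 1] (2 cycles, including the fixed point 0).
With 2 cycles on 19 points, sign = (−1)^{19−2} = -1.
Zolotarev: (13|19) = -1, matching the cycle-count sign.

-1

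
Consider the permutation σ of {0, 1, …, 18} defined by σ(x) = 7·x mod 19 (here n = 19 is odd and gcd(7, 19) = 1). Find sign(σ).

Trace 7: π^k(7) = [7, 11, 1] for k=0..2.
The orbit structure of x ↦ 7x mod 19: 7 orbits of sizes [3, 3, 3, 3, 3, 3, 1].
Σ(ℓ_i−1) = 19−7 = 12; sign = (−1)^12 = +1.
Via Zolotarev, sign(π_{7}) = (7|19) = +1.

+1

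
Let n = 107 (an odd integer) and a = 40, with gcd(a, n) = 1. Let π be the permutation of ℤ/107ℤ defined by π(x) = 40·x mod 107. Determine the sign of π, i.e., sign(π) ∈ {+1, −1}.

+1

Orbit of 11 under x↦40x: [11, 12, 52, 47, 61, 86, 16]… (length divides ord_107(40)).
Cycle type of π: 53×2 + 1; total 3 cycles.
With 3 cycles on 107 points, sign = (−1)^{107−3} = +1.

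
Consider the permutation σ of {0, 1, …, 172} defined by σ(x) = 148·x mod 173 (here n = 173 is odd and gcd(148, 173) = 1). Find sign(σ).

Start at x=133: 133 → 135 → 85 → 124 → 14 → 169 → 100 → … (one orbit).
5 cycles of lengths [43, 43, 43, 43, 1].
5 cycles on 173: each ℓ→(−1)^(ℓ−1), product (−1)^168 = +1.
Check: (148/173) = +1 by Zolotarev.

+1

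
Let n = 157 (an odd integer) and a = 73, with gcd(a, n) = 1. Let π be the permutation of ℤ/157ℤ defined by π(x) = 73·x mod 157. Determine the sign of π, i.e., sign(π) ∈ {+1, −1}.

Trace 134: π^k(134) = [134, 48, 50, 39, 21, 120, 125] for k=0..6.
Cycle lengths of π_73 on ℤ/157ℤ: [156, 1]; 2 cycles in total.
Σ(ℓ_i−1) = 157−2 = 155; sign = (−1)^155 = -1.

-1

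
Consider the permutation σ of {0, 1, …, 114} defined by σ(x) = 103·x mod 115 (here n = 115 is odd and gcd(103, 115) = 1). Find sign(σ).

Trace 113: π^k(113) = [113, 24, 57, 6, 43, 59, 97] for k=0..6.
Decompose π into cycles: lengths [44, 44, 22, 4, 1] (5 cycles, including the fixed point 0).
5 cycles on 115: each ℓ→(−1)^(ℓ−1), product (−1)^110 = +1.

+1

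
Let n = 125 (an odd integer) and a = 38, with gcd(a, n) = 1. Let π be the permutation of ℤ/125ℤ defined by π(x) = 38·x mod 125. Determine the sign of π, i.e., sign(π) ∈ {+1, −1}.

-1

Orbit of 82 under x↦38x: [82, 116, 33, 4, 27, 26, 113]… (length divides ord_125(38)).
Decompose π into cycles: lengths [100, 20, 4, 1] (4 cycles, including the fixed point 0).
sign(π) = (−1)^{n − #cycles} = (−1)^{125−4} = (−1)^121 = -1.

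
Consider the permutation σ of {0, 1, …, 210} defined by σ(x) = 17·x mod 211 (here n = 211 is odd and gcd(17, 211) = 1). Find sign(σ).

-1

Start at x=131: 131 → 117 → 90 → 53 → 57 → 125 → 15 → … (one orbit).
Cycle type of π: 210 + 1; total 2 cycles.
Σ(ℓ_i−1) = 211−2 = 209; sign = (−1)^209 = -1.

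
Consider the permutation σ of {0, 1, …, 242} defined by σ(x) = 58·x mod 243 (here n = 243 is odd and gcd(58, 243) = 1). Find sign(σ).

+1

Orbit of 46 under x↦58x: [46, 238, 196, 190, 85, 70, 172]… (length divides ord_243(58)).
Cycle lengths of π_58 on ℤ/243ℤ: [81, 81, 27, 27, 9, 9, 3, 3, 1, 1, 1]; 11 cycles in total.
11 cycles on 243: each ℓ→(−1)^(ℓ−1), product (−1)^232 = +1.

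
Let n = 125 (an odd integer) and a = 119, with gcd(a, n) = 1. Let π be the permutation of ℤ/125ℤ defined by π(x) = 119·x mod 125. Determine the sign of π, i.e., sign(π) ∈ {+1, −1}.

Start at x=16: 16 → 29 → 76 → 44 → 111 → 84 → 121 → … (one orbit).
Cycle type of π: 50×2 + 10×2 + 2×2 + 1; total 7 cycles.
With 7 cycles on 125 points, sign = (−1)^{125−7} = +1.
The Jacobi symbol (119|125) = +1 (Zolotarev) agrees.

+1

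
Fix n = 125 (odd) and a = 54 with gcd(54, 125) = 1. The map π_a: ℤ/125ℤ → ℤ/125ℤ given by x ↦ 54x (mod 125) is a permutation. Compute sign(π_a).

Start at x=101: 101 → 79 → 16 → 114 → 31 → 49 → 21 → … (one orbit).
Decompose π into cycles: lengths [50, 50, 10, 10, 2, 2, 1] (7 cycles, including the fixed point 0).
n − c = 125 − 7 = 118; sign = (−1)^118 = +1.

+1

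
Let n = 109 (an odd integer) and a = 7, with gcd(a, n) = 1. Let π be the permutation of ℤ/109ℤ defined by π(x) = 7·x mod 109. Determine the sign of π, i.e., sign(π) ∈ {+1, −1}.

+1

Start at x=75: 75 → 89 → 78 → 1 → 7 → 49 → 16 → … (one orbit).
The orbit structure of x ↦ 7x mod 109: 5 orbits of sizes [27, 27, 27, 27, 1].
109 − 5 = 104 transpositions; sign(π) = (−1)^104 = +1.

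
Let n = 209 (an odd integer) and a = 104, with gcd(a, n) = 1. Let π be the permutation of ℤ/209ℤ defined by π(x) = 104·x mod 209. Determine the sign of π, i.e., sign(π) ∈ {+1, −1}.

Orbit of 42 under x↦104x: [42, 188, 115, 47, 81, 64, 177]… (length divides ord_209(104)).
π_104 has 9 disjoint cycles with lengths [45, 45, 45, 45, 9, 9, 5, 5, 1] on {0,…,208}.
Σ(ℓ_i−1) = 209−9 = 200; sign = (−1)^200 = +1.
(104|209)_J = +1 (Zolotarev's lemma cross-check).

+1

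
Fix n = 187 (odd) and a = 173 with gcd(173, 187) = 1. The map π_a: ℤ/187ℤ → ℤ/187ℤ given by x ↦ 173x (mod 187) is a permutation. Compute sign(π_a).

+1

Trace 152: π^k(152) = [152, 116, 59, 109, 157, 46, 104] for k=0..6.
π_173 has 5 disjoint cycles with lengths [80, 80, 16, 10, 1] on {0,…,186}.
n − c = 187 − 5 = 182; sign = (−1)^182 = +1.
(173|187)_J = +1 (Zolotarev's lemma cross-check).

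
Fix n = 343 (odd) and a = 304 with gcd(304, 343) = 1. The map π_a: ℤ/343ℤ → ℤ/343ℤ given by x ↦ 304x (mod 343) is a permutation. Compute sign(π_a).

Orbit of 114 under x↦304x: [114, 13, 179, 222, 260, 150, 324]… (length divides ord_343(304)).
4 cycles of lengths [294, 42, 6, 1].
n − c = 343 − 4 = 339; sign = (−1)^339 = -1.

-1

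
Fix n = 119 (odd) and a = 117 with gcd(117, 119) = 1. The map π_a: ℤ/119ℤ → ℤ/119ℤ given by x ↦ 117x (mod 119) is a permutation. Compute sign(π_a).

-1

Trace 26: π^k(26) = [26, 67, 104, 30, 59, 1, 117] for k=0..6.
Cycle type of π: 24×4 + 8×2 + 6 + 1; total 8 cycles.
8 cycles on 119: each ℓ→(−1)^(ℓ−1), product (−1)^111 = -1.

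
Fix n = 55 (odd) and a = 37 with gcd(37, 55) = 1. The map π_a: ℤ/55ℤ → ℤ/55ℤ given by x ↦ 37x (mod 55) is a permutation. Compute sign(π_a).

-1

Start at x=12: 12 → 4 → 38 → 31 → 47 → 34 → 48 → … (one orbit).
6 cycles of lengths [20, 20, 5, 5, 4, 1].
n − c = 55 − 6 = 49; sign = (−1)^49 = -1.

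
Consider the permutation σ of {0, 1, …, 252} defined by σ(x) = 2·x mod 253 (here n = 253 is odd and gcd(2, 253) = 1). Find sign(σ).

Trace 47: π^k(47) = [47, 94, 188, 123, 246, 239, 225] for k=0..6.
Cycle lengths of π_2 on ℤ/253ℤ: [110, 110, 11, 11, 10, 1]; 6 cycles in total.
Σ(ℓ_i−1) = 253−6 = 247; sign = (−1)^247 = -1.

-1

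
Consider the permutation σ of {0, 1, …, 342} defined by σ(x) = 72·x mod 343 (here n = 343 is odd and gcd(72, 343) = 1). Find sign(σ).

+1

Start at x=247: 247 → 291 → 29 → 30 → 102 → 141 → 205 → … (one orbit).
The orbit structure of x ↦ 72x mod 343: 7 orbits of sizes [147, 147, 21, 21, 3, 3, 1].
n − c = 343 − 7 = 336; sign = (−1)^336 = +1.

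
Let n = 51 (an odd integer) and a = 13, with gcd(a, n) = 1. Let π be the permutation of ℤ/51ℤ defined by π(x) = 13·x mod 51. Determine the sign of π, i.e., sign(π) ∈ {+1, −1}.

Start at x=16: 16 → 4 → 1 → 13 → 16 (one orbit).
Decompose π into cycles: lengths [4, 4, 4, 4, 4, 4, 4, 4, 4, 4, 4, 4, 1, 1, 1] (15 cycles, including the fixed point 0).
15 cycles on 51: each ℓ→(−1)^(ℓ−1), product (−1)^36 = +1.
(13|51)_J = +1 (Zolotarev's lemma cross-check).

+1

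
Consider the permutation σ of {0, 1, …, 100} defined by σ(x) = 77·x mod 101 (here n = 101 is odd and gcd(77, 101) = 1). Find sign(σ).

Orbit of 6 under x↦77x: [6, 58, 22, 78, 47, 84, 4]… (length divides ord_101(77)).
Cycle type of π: 50×2 + 1; total 3 cycles.
3 cycles on 101: each ℓ→(−1)^(ℓ−1), product (−1)^98 = +1.
(77|101)_J = +1 (Zolotarev's lemma cross-check).

+1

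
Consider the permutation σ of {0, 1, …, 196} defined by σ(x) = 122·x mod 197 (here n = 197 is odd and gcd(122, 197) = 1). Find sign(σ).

-1

Start at x=76: 76 → 13 → 10 → 38 → 105 → 5 → 19 → … (one orbit).
Decompose π into cycles: lengths [196, 1] (2 cycles, including the fixed point 0).
197 − 2 = 195 transpositions; sign(π) = (−1)^195 = -1.
Via Zolotarev, sign(π_{122}) = (122|197) = -1.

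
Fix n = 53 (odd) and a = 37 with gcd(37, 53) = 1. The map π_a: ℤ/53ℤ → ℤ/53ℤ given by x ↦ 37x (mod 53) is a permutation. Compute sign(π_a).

+1

Trace 38: π^k(38) = [38, 28, 29, 13, 4, 42, 17] for k=0..6.
π_37 has 3 disjoint cycles with lengths [26, 26, 1] on {0,…,52}.
3 cycles on 53: each ℓ→(−1)^(ℓ−1), product (−1)^50 = +1.
Via Zolotarev, sign(π_{37}) = (37|53) = +1.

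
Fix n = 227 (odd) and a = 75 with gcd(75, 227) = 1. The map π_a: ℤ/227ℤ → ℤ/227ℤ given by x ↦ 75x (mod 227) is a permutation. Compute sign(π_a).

+1

Start at x=203: 203 → 16 → 65 → 108 → 155 → 48 → 195 → … (one orbit).
Cycle lengths of π_75 on ℤ/227ℤ: [113, 113, 1]; 3 cycles in total.
With 3 cycles on 227 points, sign = (−1)^{227−3} = +1.
Zolotarev: (75|227) = +1, matching the cycle-count sign.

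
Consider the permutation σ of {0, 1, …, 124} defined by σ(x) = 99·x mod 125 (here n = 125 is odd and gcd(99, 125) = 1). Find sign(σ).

Trace 124: π^k(124) = [124, 26, 74, 76, 24, 1, 99] for k=0..6.
π_99 has 23 disjoint cycles with lengths [10, 10, 10, 10, 10, 10, 10, 10, 10, 10, 2, 2, 2, 2, 2, 2, 2, 2, 2, 2, 2, 2, 1] on {0,…,124}.
With 23 cycles on 125 points, sign = (−1)^{125−23} = +1.
Zolotarev: (99|125) = +1, matching the cycle-count sign.

+1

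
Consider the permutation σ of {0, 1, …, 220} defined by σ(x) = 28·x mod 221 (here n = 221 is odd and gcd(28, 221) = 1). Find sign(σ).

Start at x=35: 35 → 96 → 36 → 124 → 157 → 197 → 212 → … (one orbit).
Decompose π into cycles: lengths [48, 48, 48, 48, 16, 12, 1] (7 cycles, including the fixed point 0).
With 7 cycles on 221 points, sign = (−1)^{221−7} = +1.
Check: (28/221) = +1 by Zolotarev.

+1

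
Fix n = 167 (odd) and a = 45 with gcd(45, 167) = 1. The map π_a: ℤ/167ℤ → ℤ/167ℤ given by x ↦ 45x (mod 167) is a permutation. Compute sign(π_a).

-1

Trace 65: π^k(65) = [65, 86, 29, 136, 108, 17, 97] for k=0..6.
Cycle type of π: 166 + 1; total 2 cycles.
Σ(ℓ_i−1) = 167−2 = 165; sign = (−1)^165 = -1.
Check: (45/167) = -1 by Zolotarev.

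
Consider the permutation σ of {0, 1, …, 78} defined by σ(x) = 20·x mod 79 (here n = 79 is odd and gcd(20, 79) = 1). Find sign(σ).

Orbit of 50 under x↦20x: [50, 52, 13, 23, 65, 36, 9]… (length divides ord_79(20)).
Cycle lengths of π_20 on ℤ/79ℤ: [39, 39, 1]; 3 cycles in total.
n − c = 79 − 3 = 76; sign = (−1)^76 = +1.
(20|79)_J = +1 (Zolotarev's lemma cross-check).

+1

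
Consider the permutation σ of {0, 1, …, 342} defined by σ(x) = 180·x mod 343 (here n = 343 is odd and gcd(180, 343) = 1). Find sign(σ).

Start at x=88: 88 → 62 → 184 → 192 → 260 → 152 → 263 → … (one orbit).
Cycle lengths of π_180 on ℤ/343ℤ: [294, 42, 6, 1]; 4 cycles in total.
n − c = 343 − 4 = 339; sign = (−1)^339 = -1.
(180|343)_J = -1 (Zolotarev's lemma cross-check).

-1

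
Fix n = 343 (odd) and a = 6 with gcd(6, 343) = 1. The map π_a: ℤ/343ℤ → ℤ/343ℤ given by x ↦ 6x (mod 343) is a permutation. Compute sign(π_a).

Trace 57: π^k(57) = [57, 342, 337, 307, 127, 76, 113] for k=0..6.
10 cycles of lengths [98, 98, 98, 14, 14, 14, 2, 2, 2, 1].
n − c = 343 − 10 = 333; sign = (−1)^333 = -1.

-1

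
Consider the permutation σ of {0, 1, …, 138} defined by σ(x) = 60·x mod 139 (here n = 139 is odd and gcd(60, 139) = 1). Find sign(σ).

Orbit of 36 under x↦60x: [36, 75, 52, 62, 106, 105, 45]… (length divides ord_139(60)).
π_60 has 4 disjoint cycles with lengths [46, 46, 46, 1] on {0,…,138}.
n − c = 139 − 4 = 135; sign = (−1)^135 = -1.
Check: (60/139) = -1 by Zolotarev.

-1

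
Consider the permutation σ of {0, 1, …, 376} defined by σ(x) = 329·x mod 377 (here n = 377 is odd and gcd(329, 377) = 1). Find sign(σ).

-1

Trace 56: π^k(56) = [56, 328, 90, 204, 10, 274, 43] for k=0..6.
Cycle type of π: 84×4 + 28 + 6×2 + 1; total 8 cycles.
Σ(ℓ_i−1) = 377−8 = 369; sign = (−1)^369 = -1.
(329|377)_J = -1 (Zolotarev's lemma cross-check).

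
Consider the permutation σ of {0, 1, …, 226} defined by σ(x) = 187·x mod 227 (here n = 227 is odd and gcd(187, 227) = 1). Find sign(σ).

Orbit of 207 under x↦187x: [207, 119, 7, 174, 77, 98, 166]… (length divides ord_227(187)).
2 cycles of lengths [226, 1].
227 − 2 = 225 transpositions; sign(π) = (−1)^225 = -1.

-1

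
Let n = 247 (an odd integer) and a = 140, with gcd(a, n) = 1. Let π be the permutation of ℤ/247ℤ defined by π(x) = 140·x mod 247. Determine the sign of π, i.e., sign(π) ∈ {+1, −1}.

+1

Start at x=87: 87 → 77 → 159 → 30 → 1 → 140 → 87 (one orbit).
Cycle type of π: 6×38 + 3×6 + 1; total 45 cycles.
n − c = 247 − 45 = 202; sign = (−1)^202 = +1.
The Jacobi symbol (140|247) = +1 (Zolotarev) agrees.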